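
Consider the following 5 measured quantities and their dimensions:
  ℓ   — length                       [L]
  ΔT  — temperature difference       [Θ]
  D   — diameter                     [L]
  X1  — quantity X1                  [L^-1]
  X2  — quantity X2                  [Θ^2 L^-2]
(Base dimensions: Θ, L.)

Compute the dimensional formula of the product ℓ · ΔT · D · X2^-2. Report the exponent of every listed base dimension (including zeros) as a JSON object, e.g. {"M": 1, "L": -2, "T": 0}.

Exponent matrix [Θ,L] × [ℓ,ΔT,D,X1,X2]:
  Θ: [ 0  1  0  0  2]
  L: [ 1  0  1 -1 -2]
  [Θ]: (1)·0+(1)·1+(1)·0+(-2)·2 = -3
  [L]: (1)·1+(1)·0+(1)·1+(-2)·-2 = 6
⇒ Θ^-3 L^6

{"Θ": -3, "L": 6}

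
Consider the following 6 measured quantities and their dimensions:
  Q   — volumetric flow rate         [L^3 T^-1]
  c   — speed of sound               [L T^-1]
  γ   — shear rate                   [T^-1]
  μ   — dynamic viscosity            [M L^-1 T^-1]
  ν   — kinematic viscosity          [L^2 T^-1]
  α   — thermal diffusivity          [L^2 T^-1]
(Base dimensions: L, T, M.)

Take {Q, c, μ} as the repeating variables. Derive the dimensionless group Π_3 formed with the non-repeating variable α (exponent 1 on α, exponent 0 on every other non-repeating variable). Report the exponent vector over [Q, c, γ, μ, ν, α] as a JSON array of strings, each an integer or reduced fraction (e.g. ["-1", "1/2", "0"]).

["-1/2", "-1/2", "0", "0", "0", "1"]

Write exponents as rows L,T,M / cols Q,c,γ,μ,ν,α:
  L: [ 3  1  0 -1  2  2]
  T: [-1 -1 -1 -1 -1 -1]
  M: [ 0  0  0  1  0  0]
Row reduction gives pivot columns Q,c,μ; rank = 3
Pivot set = {Q,c,μ}, free = {γ,ν,α}
RREF:
  r0: [   1    0 -1/2    0  1/2  1/2]
  r1: [   0    1  3/2    0  1/2  1/2]
  r2: [   0    0    0    1    0    0]
Fix exponent of α at 1, γ at 0, ν at 0; solve each RREF row for its pivot's exponent:
  r0: exp(Q) + (1/2)·1 = 0 ⇒ exp(Q) = -1/2
  r1: exp(c) + (1/2)·1 = 0 ⇒ exp(c) = -1/2
  r2: exp(μ) + (0)·1 = 0 ⇒ exp(μ) = 0
Π_3 = Q^(-1/2) · c^(-1/2) · α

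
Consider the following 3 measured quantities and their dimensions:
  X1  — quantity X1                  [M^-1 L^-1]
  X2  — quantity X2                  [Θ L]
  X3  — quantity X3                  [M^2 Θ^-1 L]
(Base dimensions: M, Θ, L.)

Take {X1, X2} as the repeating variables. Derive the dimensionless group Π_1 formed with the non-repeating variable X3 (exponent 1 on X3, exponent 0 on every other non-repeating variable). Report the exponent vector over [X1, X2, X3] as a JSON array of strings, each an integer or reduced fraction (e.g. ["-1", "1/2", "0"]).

Dimensional matrix (M×Θ×L by X1×X2×X3):
  M: [-1  0  2]
  Θ: [ 0  1 -1]
  L: [-1  1  1]
Echelon form has 2 nonzero rows (pivots: X1,X2)
Pivot set = {X1,X2}, free = {X3}
RREF:
  r0: [   1    0   -2]
  r1: [   0    1   -1]
  r2: [   0    0    0]
Fix exponent of X3 at 1; solve each RREF row for its pivot's exponent:
  r0: exp(X1) + (-2)·1 = 0 ⇒ exp(X1) = 2
  r1: exp(X2) + (-1)·1 = 0 ⇒ exp(X2) = 1
Π_1 = X1^2 · X2 · X3

["2", "1", "1"]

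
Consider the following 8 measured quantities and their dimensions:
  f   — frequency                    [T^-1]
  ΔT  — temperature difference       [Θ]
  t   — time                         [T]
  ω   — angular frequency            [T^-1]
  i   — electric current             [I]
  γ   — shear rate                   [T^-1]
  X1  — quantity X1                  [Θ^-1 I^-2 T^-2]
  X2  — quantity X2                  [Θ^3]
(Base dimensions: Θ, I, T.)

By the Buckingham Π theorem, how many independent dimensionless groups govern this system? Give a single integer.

5

Write exponents as rows Θ,I,T / cols f,ΔT,t,ω,i,γ,X1,X2:
  Θ: [ 0  1  0  0  0  0 -1  3]
  I: [ 0  0  0  0  1  0 -2  0]
  T: [-1  0  1 -1  0 -1 -2  0]
Echelon form has 3 nonzero rows (pivots: f,ΔT,i)
8 vars − rank 3 = 5 Π groups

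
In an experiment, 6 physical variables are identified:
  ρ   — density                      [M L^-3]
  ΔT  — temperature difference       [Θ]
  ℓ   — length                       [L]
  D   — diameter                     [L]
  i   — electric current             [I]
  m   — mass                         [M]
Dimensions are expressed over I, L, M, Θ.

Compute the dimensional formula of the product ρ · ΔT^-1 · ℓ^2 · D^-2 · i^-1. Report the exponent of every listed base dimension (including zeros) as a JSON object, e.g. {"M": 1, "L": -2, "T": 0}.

Dimensional matrix (I×L×M×Θ by ρ×ΔT×ℓ×D×i×m):
  I: [ 0  0  0  0  1  0]
  L: [-3  0  1  1  0  0]
  M: [ 1  0  0  0  0  1]
  Θ: [ 0  1  0  0  0  0]
  [I]: (1)·0+(-1)·0+(2)·0+(-2)·0+(-1)·1 = -1
  [L]: (1)·-3+(-1)·0+(2)·1+(-2)·1+(-1)·0 = -3
  [M]: (1)·1+(-1)·0+(2)·0+(-2)·0+(-1)·0 = 1
  [Θ]: (1)·0+(-1)·1+(2)·0+(-2)·0+(-1)·0 = -1
⇒ I^-1 L^-3 M Θ^-1

{"I": -1, "L": -3, "M": 1, "Θ": -1}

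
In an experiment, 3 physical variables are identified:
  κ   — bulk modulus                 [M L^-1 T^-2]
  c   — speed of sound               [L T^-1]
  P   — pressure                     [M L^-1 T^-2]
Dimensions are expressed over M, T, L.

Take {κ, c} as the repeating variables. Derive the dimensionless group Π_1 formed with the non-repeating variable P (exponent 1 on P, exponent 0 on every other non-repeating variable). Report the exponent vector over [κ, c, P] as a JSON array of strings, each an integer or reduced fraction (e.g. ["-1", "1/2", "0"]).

["-1", "0", "1"]

Dimensional matrix (M×T×L by κ×c×P):
  M: [ 1  0  1]
  T: [-2 -1 -2]
  L: [-1  1 -1]
RREF → pivots at {κ,c} ⇒ r = 2
Repeat: κ,c; free: P
RREF:
  r0: [   1    0    1]
  r1: [   0    1    0]
  r2: [   0    0    0]
Fix exponent of P at 1; solve each RREF row for its pivot's exponent:
  r0: exp(κ) + (1)·1 = 0 ⇒ exp(κ) = -1
  r1: exp(c) + (0)·1 = 0 ⇒ exp(c) = 0
Π_1 = κ^-1 · P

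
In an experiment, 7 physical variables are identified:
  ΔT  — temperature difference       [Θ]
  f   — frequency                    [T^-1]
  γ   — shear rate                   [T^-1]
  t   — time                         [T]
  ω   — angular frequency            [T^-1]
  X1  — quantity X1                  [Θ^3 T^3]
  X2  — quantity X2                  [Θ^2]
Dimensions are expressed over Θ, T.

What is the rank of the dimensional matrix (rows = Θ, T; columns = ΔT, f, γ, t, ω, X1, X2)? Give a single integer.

Write exponents as rows Θ,T / cols ΔT,f,γ,t,ω,X1,X2:
  Θ: [ 1  0  0  0  0  3  2]
  T: [ 0 -1 -1  1 -1  3  0]
Row reduction gives pivot columns ΔT,f; rank = 2

2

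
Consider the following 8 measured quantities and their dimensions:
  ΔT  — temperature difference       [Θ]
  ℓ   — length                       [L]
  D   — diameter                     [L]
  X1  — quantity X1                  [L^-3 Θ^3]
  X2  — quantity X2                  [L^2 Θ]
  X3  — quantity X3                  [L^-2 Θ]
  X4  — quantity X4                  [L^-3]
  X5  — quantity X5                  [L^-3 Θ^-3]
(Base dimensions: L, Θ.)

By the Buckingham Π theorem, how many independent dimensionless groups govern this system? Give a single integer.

6

Dimensional matrix (L×Θ by ΔT×ℓ×D×X1×X2×X3×X4×X5):
  L: [ 0  1  1 -3  2 -2 -3 -3]
  Θ: [ 1  0  0  3  1  1  0 -3]
RREF → pivots at {ΔT,ℓ} ⇒ r = 2
Π count = n − r = 8 − 2 = 6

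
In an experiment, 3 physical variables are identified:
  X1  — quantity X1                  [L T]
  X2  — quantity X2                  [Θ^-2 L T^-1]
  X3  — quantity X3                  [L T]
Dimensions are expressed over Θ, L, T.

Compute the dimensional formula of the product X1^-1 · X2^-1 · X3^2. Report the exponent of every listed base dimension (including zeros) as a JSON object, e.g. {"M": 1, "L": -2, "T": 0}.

{"Θ": 2, "L": 0, "T": 2}

Exponent matrix [Θ,L,T] × [X1,X2,X3]:
  Θ: [ 0 -2  0]
  L: [ 1  1  1]
  T: [ 1 -1  1]
  [Θ]: (-1)·0+(-1)·-2+(2)·0 = 2
  [L]: (-1)·1+(-1)·1+(2)·1 = 0
  [T]: (-1)·1+(-1)·-1+(2)·1 = 2
⇒ Θ^2 T^2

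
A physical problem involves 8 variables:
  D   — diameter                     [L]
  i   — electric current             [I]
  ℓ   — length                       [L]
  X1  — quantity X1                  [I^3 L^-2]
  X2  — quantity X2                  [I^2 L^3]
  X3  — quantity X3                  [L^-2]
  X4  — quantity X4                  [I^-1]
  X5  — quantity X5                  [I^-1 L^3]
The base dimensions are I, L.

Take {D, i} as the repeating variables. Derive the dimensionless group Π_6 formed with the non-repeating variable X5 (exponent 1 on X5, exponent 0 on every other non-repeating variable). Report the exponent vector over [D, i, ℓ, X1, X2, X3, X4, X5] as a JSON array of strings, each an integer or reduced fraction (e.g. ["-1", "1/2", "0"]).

["-3", "1", "0", "0", "0", "0", "0", "1"]

Dimensional matrix (I×L by D×i×ℓ×X1×X2×X3×X4×X5):
  I: [ 0  1  0  3  2  0 -1 -1]
  L: [ 1  0  1 -2  3 -2  0  3]
RREF → pivots at {D,i} ⇒ r = 2
Pivot set = {D,i}, free = {ℓ,X1,X2,X3,X4,X5}
RREF:
  r0: [   1    0    1   -2    3   -2    0    3]
  r1: [   0    1    0    3    2    0   -1   -1]
Fix exponent of X5 at 1, ℓ at 0, X1 at 0, X2 at 0, X3 at 0, X4 at 0; solve each RREF row for its pivot's exponent:
  r0: exp(D) + (3)·1 = 0 ⇒ exp(D) = -3
  r1: exp(i) + (-1)·1 = 0 ⇒ exp(i) = 1
Π_6 = D^-3 · i · X5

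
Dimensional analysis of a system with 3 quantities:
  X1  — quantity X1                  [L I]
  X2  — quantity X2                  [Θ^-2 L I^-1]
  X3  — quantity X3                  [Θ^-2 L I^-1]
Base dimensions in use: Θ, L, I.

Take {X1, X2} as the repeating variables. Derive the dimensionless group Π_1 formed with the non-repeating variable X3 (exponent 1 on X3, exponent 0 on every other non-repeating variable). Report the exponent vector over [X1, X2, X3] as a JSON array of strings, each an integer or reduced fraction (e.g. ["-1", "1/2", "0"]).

["0", "-1", "1"]

Exponent matrix [Θ,L,I] × [X1,X2,X3]:
  Θ: [ 0 -2 -2]
  L: [ 1  1  1]
  I: [ 1 -1 -1]
RREF → pivots at {X1,X2} ⇒ r = 2
Pivot set = {X1,X2}, free = {X3}
RREF:
  r0: [   1    0    0]
  r1: [   0    1    1]
  r2: [   0    0    0]
Fix exponent of X3 at 1; solve each RREF row for its pivot's exponent:
  r0: exp(X1) + (0)·1 = 0 ⇒ exp(X1) = 0
  r1: exp(X2) + (1)·1 = 0 ⇒ exp(X2) = -1
Π_1 = X2^-1 · X3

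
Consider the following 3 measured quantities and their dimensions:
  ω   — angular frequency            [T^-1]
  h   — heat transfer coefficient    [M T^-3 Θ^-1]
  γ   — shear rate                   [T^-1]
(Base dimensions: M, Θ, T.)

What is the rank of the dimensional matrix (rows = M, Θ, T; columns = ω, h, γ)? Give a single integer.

2

Dimensional matrix (M×Θ×T by ω×h×γ):
  M: [ 0  1  0]
  Θ: [ 0 -1  0]
  T: [-1 -3 -1]
Row reduction gives pivot columns ω,h; rank = 2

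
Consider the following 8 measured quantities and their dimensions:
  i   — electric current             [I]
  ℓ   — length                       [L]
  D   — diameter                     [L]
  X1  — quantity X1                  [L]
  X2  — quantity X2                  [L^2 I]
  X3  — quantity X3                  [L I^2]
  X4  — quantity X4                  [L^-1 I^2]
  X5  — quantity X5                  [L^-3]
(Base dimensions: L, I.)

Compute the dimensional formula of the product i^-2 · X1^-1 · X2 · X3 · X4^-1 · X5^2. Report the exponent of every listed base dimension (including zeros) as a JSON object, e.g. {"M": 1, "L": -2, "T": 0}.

Dimensional matrix (L×I by i×ℓ×D×X1×X2×X3×X4×X5):
  L: [ 0  1  1  1  2  1 -1 -3]
  I: [ 1  0  0  0  1  2  2  0]
  [L]: (-2)·0+(-1)·1+(1)·2+(1)·1+(-1)·-1+(2)·-3 = -3
  [I]: (-2)·1+(-1)·0+(1)·1+(1)·2+(-1)·2+(2)·0 = -1
⇒ L^-3 I^-1

{"L": -3, "I": -1}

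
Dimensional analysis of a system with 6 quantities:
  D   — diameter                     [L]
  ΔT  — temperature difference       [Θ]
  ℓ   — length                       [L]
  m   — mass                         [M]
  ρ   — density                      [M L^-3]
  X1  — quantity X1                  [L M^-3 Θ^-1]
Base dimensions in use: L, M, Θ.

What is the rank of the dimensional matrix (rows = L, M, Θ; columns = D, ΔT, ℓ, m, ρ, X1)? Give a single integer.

3

Write exponents as rows L,M,Θ / cols D,ΔT,ℓ,m,ρ,X1:
  L: [ 1  0  1  0 -3  1]
  M: [ 0  0  0  1  1 -3]
  Θ: [ 0  1  0  0  0 -1]
Echelon form has 3 nonzero rows (pivots: D,ΔT,m)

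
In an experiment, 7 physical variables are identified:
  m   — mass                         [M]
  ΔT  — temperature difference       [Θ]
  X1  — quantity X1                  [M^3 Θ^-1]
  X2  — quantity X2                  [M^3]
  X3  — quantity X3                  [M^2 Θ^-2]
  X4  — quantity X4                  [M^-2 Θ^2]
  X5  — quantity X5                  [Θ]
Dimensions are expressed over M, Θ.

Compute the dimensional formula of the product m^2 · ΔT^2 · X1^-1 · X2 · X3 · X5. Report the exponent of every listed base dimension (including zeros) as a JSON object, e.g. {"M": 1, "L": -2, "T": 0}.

{"M": 4, "Θ": 2}

Write exponents as rows M,Θ / cols m,ΔT,X1,X2,X3,X4,X5:
  M: [ 1  0  3  3  2 -2  0]
  Θ: [ 0  1 -1  0 -2  2  1]
  [M]: (2)·1+(2)·0+(-1)·3+(1)·3+(1)·2+(1)·0 = 4
  [Θ]: (2)·0+(2)·1+(-1)·-1+(1)·0+(1)·-2+(1)·1 = 2
⇒ M^4 Θ^2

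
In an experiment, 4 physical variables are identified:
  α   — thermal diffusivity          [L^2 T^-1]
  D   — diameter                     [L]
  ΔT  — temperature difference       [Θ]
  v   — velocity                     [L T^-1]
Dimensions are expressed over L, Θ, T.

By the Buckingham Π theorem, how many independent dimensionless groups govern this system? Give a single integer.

Exponent matrix [L,Θ,T] × [α,D,ΔT,v]:
  L: [ 2  1  0  1]
  Θ: [ 0  0  1  0]
  T: [-1  0  0 -1]
RREF → pivots at {α,D,ΔT} ⇒ r = 3
n=4, r=3 ⇒ 1 dimensionless group

1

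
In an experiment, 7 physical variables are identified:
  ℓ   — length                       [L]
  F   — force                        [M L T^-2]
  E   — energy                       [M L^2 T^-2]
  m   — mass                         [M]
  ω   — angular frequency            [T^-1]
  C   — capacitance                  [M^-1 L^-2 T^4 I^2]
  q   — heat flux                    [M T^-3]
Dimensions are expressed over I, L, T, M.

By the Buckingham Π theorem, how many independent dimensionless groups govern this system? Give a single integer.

3

Exponent matrix [I,L,T,M] × [ℓ,F,E,m,ω,C,q]:
  I: [ 0  0  0  0  0  2  0]
  L: [ 1  1  2  0  0 -2  0]
  T: [ 0 -2 -2  0 -1  4 -3]
  M: [ 0  1  1  1  0 -1  1]
Row reduction gives pivot columns ℓ,F,m,C; rank = 4
7 vars − rank 4 = 3 Π groups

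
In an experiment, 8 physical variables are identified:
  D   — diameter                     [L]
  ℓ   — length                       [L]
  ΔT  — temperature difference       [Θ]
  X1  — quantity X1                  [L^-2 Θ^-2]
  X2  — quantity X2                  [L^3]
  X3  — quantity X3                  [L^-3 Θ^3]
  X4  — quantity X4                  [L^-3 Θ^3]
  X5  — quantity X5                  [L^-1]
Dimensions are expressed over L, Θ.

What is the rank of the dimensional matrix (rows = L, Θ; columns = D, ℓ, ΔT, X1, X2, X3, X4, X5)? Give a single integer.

Exponent matrix [L,Θ] × [D,ℓ,ΔT,X1,X2,X3,X4,X5]:
  L: [ 1  1  0 -2  3 -3 -3 -1]
  Θ: [ 0  0  1 -2  0  3  3  0]
Row reduction gives pivot columns D,ΔT; rank = 2

2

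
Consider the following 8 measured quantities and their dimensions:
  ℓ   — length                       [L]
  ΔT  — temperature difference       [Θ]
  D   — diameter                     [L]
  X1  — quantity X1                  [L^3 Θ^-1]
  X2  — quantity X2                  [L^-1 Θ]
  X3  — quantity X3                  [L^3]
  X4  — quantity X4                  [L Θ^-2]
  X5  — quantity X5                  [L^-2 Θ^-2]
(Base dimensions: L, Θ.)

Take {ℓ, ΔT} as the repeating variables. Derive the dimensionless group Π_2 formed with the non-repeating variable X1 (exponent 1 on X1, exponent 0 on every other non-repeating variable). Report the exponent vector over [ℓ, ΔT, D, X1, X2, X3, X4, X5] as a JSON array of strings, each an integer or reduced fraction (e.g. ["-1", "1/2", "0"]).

Write exponents as rows L,Θ / cols ℓ,ΔT,D,X1,X2,X3,X4,X5:
  L: [ 1  0  1  3 -1  3  1 -2]
  Θ: [ 0  1  0 -1  1  0 -2 -2]
Echelon form has 2 nonzero rows (pivots: ℓ,ΔT)
Repeat: ℓ,ΔT; free: D,X1,X2,X3,X4,X5
RREF:
  r0: [   1    0    1    3   -1    3    1   -2]
  r1: [   0    1    0   -1    1    0   -2   -2]
Fix exponent of X1 at 1, D at 0, X2 at 0, X3 at 0, X4 at 0, X5 at 0; solve each RREF row for its pivot's exponent:
  r0: exp(ℓ) + (3)·1 = 0 ⇒ exp(ℓ) = -3
  r1: exp(ΔT) + (-1)·1 = 0 ⇒ exp(ΔT) = 1
Π_2 = ℓ^-3 · ΔT · X1

["-3", "1", "0", "1", "0", "0", "0", "0"]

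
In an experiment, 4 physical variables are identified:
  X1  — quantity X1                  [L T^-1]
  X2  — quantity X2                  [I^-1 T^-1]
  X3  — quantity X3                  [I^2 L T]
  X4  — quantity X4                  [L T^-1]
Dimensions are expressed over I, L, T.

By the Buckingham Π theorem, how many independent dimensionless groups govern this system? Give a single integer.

2

Dimensional matrix (I×L×T by X1×X2×X3×X4):
  I: [ 0 -1  2  0]
  L: [ 1  0  1  1]
  T: [-1 -1  1 -1]
RREF → pivots at {X1,X2} ⇒ r = 2
n=4, r=2 ⇒ 2 dimensionless groups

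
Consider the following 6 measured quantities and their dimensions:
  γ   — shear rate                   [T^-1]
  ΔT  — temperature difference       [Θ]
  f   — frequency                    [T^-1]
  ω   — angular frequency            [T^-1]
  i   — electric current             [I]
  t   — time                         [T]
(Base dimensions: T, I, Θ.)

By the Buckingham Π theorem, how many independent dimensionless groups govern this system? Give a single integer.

Dimensional matrix (T×I×Θ by γ×ΔT×f×ω×i×t):
  T: [-1  0 -1 -1  0  1]
  I: [ 0  0  0  0  1  0]
  Θ: [ 0  1  0  0  0  0]
RREF → pivots at {γ,ΔT,i} ⇒ r = 3
n=6, r=3 ⇒ 3 dimensionless groups

3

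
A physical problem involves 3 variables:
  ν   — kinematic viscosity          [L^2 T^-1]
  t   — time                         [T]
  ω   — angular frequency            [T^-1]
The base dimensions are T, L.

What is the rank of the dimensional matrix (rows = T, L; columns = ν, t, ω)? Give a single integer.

Exponent matrix [T,L] × [ν,t,ω]:
  T: [-1  1 -1]
  L: [ 2  0  0]
RREF → pivots at {ν,t} ⇒ r = 2

2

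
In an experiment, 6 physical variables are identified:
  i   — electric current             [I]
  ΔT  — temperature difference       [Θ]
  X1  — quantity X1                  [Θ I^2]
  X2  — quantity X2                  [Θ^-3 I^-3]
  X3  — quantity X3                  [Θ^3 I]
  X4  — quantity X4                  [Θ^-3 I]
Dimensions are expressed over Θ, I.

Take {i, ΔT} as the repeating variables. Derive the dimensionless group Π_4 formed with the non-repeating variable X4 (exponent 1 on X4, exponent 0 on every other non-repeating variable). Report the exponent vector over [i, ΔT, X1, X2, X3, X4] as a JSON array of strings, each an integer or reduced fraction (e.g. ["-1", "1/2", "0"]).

["-1", "3", "0", "0", "0", "1"]

Exponent matrix [Θ,I] × [i,ΔT,X1,X2,X3,X4]:
  Θ: [ 0  1  1 -3  3 -3]
  I: [ 1  0  2 -3  1  1]
RREF → pivots at {i,ΔT} ⇒ r = 2
Repeat: i,ΔT; free: X1,X2,X3,X4
RREF:
  r0: [   1    0    2   -3    1    1]
  r1: [   0    1    1   -3    3   -3]
Fix exponent of X4 at 1, X1 at 0, X2 at 0, X3 at 0; solve each RREF row for its pivot's exponent:
  r0: exp(i) + (1)·1 = 0 ⇒ exp(i) = -1
  r1: exp(ΔT) + (-3)·1 = 0 ⇒ exp(ΔT) = 3
Π_4 = i^-1 · ΔT^3 · X4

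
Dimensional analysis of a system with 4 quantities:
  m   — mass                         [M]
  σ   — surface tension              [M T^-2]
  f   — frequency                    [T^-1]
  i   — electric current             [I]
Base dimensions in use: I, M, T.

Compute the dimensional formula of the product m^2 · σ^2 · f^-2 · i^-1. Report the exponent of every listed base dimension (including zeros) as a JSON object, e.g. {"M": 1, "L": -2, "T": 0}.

Write exponents as rows I,M,T / cols m,σ,f,i:
  I: [ 0  0  0  1]
  M: [ 1  1  0  0]
  T: [ 0 -2 -1  0]
  [I]: (2)·0+(2)·0+(-2)·0+(-1)·1 = -1
  [M]: (2)·1+(2)·1+(-2)·0+(-1)·0 = 4
  [T]: (2)·0+(2)·-2+(-2)·-1+(-1)·0 = -2
⇒ I^-1 M^4 T^-2

{"I": -1, "M": 4, "T": -2}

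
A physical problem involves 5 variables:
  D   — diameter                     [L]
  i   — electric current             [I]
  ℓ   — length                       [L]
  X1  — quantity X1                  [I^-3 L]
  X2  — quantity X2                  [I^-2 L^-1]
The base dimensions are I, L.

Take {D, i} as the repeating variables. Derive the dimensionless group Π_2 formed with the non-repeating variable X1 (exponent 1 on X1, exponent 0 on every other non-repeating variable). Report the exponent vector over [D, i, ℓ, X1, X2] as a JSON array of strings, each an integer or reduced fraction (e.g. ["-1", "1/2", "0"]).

Write exponents as rows I,L / cols D,i,ℓ,X1,X2:
  I: [ 0  1  0 -3 -2]
  L: [ 1  0  1  1 -1]
Echelon form has 2 nonzero rows (pivots: D,i)
Pivot set = {D,i}, free = {ℓ,X1,X2}
RREF:
  r0: [   1    0    1    1   -1]
  r1: [   0    1    0   -3   -2]
Fix exponent of X1 at 1, ℓ at 0, X2 at 0; solve each RREF row for its pivot's exponent:
  r0: exp(D) + (1)·1 = 0 ⇒ exp(D) = -1
  r1: exp(i) + (-3)·1 = 0 ⇒ exp(i) = 3
Π_2 = D^-1 · i^3 · X1

["-1", "3", "0", "1", "0"]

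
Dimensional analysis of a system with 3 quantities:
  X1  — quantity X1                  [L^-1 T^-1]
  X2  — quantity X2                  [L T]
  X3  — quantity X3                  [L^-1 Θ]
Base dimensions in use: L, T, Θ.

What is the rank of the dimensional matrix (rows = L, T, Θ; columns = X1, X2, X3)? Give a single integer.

2

Exponent matrix [L,T,Θ] × [X1,X2,X3]:
  L: [-1  1 -1]
  T: [-1  1  0]
  Θ: [ 0  0  1]
Echelon form has 2 nonzero rows (pivots: X1,X3)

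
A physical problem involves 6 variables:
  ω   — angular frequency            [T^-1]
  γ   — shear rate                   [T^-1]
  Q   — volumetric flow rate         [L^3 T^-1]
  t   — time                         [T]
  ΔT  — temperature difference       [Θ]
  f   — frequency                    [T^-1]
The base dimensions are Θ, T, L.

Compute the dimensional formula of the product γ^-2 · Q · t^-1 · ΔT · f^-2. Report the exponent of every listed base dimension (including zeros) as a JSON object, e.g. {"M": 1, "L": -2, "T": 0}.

Exponent matrix [Θ,T,L] × [ω,γ,Q,t,ΔT,f]:
  Θ: [ 0  0  0  0  1  0]
  T: [-1 -1 -1  1  0 -1]
  L: [ 0  0  3  0  0  0]
  [Θ]: (-2)·0+(1)·0+(-1)·0+(1)·1+(-2)·0 = 1
  [T]: (-2)·-1+(1)·-1+(-1)·1+(1)·0+(-2)·-1 = 2
  [L]: (-2)·0+(1)·3+(-1)·0+(1)·0+(-2)·0 = 3
⇒ Θ T^2 L^3

{"Θ": 1, "T": 2, "L": 3}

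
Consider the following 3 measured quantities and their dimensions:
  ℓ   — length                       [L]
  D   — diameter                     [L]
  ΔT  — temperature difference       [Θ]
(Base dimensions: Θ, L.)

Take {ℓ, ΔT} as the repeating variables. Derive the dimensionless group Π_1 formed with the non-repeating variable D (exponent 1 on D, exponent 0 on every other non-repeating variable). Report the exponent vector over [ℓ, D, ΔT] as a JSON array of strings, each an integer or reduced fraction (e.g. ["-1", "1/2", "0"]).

Exponent matrix [Θ,L] × [ℓ,D,ΔT]:
  Θ: [ 0  0  1]
  L: [ 1  1  0]
Row reduction gives pivot columns ℓ,ΔT; rank = 2
Pivot set = {ℓ,ΔT}, free = {D}
RREF:
  r0: [   1    1    0]
  r1: [   0    0    1]
Fix exponent of D at 1; solve each RREF row for its pivot's exponent:
  r0: exp(ℓ) + (1)·1 = 0 ⇒ exp(ℓ) = -1
  r1: exp(ΔT) + (0)·1 = 0 ⇒ exp(ΔT) = 0
Π_1 = ℓ^-1 · D

["-1", "1", "0"]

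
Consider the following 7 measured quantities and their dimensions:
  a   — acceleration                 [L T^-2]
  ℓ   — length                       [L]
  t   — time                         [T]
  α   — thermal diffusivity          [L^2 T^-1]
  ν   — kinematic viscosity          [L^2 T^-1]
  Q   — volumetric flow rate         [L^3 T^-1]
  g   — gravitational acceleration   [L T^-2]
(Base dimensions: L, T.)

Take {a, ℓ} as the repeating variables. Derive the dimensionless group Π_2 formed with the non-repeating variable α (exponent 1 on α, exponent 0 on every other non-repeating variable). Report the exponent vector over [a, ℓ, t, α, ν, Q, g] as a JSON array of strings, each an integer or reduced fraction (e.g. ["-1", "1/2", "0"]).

["-1/2", "-3/2", "0", "1", "0", "0", "0"]

Write exponents as rows L,T / cols a,ℓ,t,α,ν,Q,g:
  L: [ 1  1  0  2  2  3  1]
  T: [-2  0  1 -1 -1 -1 -2]
RREF → pivots at {a,ℓ} ⇒ r = 2
Pivot set = {a,ℓ}, free = {t,α,ν,Q,g}
RREF:
  r0: [   1    0 -1/2  1/2  1/2  1/2    1]
  r1: [   0    1  1/2  3/2  3/2  5/2    0]
Fix exponent of α at 1, t at 0, ν at 0, Q at 0, g at 0; solve each RREF row for its pivot's exponent:
  r0: exp(a) + (1/2)·1 = 0 ⇒ exp(a) = -1/2
  r1: exp(ℓ) + (3/2)·1 = 0 ⇒ exp(ℓ) = -3/2
Π_2 = a^(-1/2) · ℓ^(-3/2) · α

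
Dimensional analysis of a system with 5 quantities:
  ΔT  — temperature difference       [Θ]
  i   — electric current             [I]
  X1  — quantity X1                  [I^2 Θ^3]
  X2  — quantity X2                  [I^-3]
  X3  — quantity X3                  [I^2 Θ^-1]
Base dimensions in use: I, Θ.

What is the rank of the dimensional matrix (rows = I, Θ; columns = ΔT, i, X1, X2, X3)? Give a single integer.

Write exponents as rows I,Θ / cols ΔT,i,X1,X2,X3:
  I: [ 0  1  2 -3  2]
  Θ: [ 1  0  3  0 -1]
Echelon form has 2 nonzero rows (pivots: ΔT,i)

2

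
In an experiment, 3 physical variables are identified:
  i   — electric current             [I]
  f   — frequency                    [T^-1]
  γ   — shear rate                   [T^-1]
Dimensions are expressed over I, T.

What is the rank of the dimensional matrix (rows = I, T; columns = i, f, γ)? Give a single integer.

2

Write exponents as rows I,T / cols i,f,γ:
  I: [ 1  0  0]
  T: [ 0 -1 -1]
Echelon form has 2 nonzero rows (pivots: i,f)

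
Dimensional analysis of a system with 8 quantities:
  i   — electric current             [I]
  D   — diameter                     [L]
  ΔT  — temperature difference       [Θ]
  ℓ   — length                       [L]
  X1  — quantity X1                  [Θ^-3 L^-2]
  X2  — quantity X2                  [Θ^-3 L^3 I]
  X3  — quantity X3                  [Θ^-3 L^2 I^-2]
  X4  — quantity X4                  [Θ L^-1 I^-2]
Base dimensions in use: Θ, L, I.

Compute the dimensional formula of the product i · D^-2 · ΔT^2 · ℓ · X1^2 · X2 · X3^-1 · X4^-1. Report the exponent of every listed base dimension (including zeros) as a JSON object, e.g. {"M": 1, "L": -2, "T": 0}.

Dimensional matrix (Θ×L×I by i×D×ΔT×ℓ×X1×X2×X3×X4):
  Θ: [ 0  0  1  0 -3 -3 -3  1]
  L: [ 0  1  0  1 -2  3  2 -1]
  I: [ 1  0  0  0  0  1 -2 -2]
  [Θ]: (1)·0+(-2)·0+(2)·1+(1)·0+(2)·-3+(1)·-3+(-1)·-3+(-1)·1 = -5
  [L]: (1)·0+(-2)·1+(2)·0+(1)·1+(2)·-2+(1)·3+(-1)·2+(-1)·-1 = -3
  [I]: (1)·1+(-2)·0+(2)·0+(1)·0+(2)·0+(1)·1+(-1)·-2+(-1)·-2 = 6
⇒ Θ^-5 L^-3 I^6

{"Θ": -5, "L": -3, "I": 6}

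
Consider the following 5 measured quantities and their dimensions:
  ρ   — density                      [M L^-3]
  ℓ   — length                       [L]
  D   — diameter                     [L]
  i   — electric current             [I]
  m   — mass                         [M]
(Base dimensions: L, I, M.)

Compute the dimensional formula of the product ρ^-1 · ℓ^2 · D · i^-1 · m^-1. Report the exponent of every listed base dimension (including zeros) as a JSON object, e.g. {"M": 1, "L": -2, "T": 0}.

Dimensional matrix (L×I×M by ρ×ℓ×D×i×m):
  L: [-3  1  1  0  0]
  I: [ 0  0  0  1  0]
  M: [ 1  0  0  0  1]
  [L]: (-1)·-3+(2)·1+(1)·1+(-1)·0+(-1)·0 = 6
  [I]: (-1)·0+(2)·0+(1)·0+(-1)·1+(-1)·0 = -1
  [M]: (-1)·1+(2)·0+(1)·0+(-1)·0+(-1)·1 = -2
⇒ L^6 I^-1 M^-2

{"L": 6, "I": -1, "M": -2}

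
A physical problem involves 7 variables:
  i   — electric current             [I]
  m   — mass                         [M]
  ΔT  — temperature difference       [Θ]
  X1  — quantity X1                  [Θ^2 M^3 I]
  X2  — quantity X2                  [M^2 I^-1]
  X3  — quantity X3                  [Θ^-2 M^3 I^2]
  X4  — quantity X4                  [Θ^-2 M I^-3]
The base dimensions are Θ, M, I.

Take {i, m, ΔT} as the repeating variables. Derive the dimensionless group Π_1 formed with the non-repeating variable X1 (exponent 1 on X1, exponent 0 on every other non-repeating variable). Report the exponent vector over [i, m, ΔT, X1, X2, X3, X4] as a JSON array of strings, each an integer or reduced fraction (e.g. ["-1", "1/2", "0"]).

["-1", "-3", "-2", "1", "0", "0", "0"]

Dimensional matrix (Θ×M×I by i×m×ΔT×X1×X2×X3×X4):
  Θ: [ 0  0  1  2  0 -2 -2]
  M: [ 0  1  0  3  2  3  1]
  I: [ 1  0  0  1 -1  2 -3]
Row reduction gives pivot columns i,m,ΔT; rank = 3
Repeat: i,m,ΔT; free: X1,X2,X3,X4
RREF:
  r0: [   1    0    0    1   -1    2   -3]
  r1: [   0    1    0    3    2    3    1]
  r2: [   0    0    1    2    0   -2   -2]
Fix exponent of X1 at 1, X2 at 0, X3 at 0, X4 at 0; solve each RREF row for its pivot's exponent:
  r0: exp(i) + (1)·1 = 0 ⇒ exp(i) = -1
  r1: exp(m) + (3)·1 = 0 ⇒ exp(m) = -3
  r2: exp(ΔT) + (2)·1 = 0 ⇒ exp(ΔT) = -2
Π_1 = i^-1 · m^-3 · ΔT^-2 · X1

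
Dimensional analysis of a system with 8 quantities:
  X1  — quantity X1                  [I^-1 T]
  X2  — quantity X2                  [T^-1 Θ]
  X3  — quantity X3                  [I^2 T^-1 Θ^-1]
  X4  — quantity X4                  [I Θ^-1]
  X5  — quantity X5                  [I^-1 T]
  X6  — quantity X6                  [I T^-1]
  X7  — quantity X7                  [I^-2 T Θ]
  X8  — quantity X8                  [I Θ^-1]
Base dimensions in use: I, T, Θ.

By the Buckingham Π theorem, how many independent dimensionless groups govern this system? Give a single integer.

6

Write exponents as rows I,T,Θ / cols X1,X2,X3,X4,X5,X6,X7,X8:
  I: [-1  0  2  1 -1  1 -2  1]
  T: [ 1 -1 -1  0  1 -1  1  0]
  Θ: [ 0  1 -1 -1  0  0  1 -1]
RREF → pivots at {X1,X2} ⇒ r = 2
Π count = n − r = 8 − 2 = 6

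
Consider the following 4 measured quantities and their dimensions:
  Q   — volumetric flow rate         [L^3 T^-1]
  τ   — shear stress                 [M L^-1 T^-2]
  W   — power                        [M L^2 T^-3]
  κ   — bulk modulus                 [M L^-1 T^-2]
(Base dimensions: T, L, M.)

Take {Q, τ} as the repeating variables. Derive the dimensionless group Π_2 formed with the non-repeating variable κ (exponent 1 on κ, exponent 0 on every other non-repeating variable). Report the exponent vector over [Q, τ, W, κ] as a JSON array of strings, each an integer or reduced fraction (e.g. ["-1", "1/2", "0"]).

["0", "-1", "0", "1"]

Dimensional matrix (T×L×M by Q×τ×W×κ):
  T: [-1 -2 -3 -2]
  L: [ 3 -1  2 -1]
  M: [ 0  1  1  1]
RREF → pivots at {Q,τ} ⇒ r = 2
Repeat: Q,τ; free: W,κ
RREF:
  r0: [   1    0    1    0]
  r1: [   0    1    1    1]
  r2: [   0    0    0    0]
Fix exponent of κ at 1, W at 0; solve each RREF row for its pivot's exponent:
  r0: exp(Q) + (0)·1 = 0 ⇒ exp(Q) = 0
  r1: exp(τ) + (1)·1 = 0 ⇒ exp(τ) = -1
Π_2 = τ^-1 · κ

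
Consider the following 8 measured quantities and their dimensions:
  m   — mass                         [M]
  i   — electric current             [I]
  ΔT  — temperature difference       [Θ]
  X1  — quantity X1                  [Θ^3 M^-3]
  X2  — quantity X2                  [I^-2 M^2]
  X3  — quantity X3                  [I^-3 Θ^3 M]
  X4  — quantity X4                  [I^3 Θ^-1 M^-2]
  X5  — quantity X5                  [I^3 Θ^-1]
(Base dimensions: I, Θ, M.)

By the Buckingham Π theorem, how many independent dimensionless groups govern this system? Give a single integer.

5

Exponent matrix [I,Θ,M] × [m,i,ΔT,X1,X2,X3,X4,X5]:
  I: [ 0  1  0  0 -2 -3  3  3]
  Θ: [ 0  0  1  3  0  3 -1 -1]
  M: [ 1  0  0 -3  2  1 -2  0]
Row reduction gives pivot columns m,i,ΔT; rank = 3
n=8, r=3 ⇒ 5 dimensionless groups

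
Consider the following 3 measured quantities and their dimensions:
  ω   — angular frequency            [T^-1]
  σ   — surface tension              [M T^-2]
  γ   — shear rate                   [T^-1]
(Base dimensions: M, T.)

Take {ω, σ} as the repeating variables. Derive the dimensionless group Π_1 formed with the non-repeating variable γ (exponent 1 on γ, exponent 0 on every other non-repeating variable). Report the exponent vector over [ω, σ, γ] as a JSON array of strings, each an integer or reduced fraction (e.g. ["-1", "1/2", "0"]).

["-1", "0", "1"]

Write exponents as rows M,T / cols ω,σ,γ:
  M: [ 0  1  0]
  T: [-1 -2 -1]
Echelon form has 2 nonzero rows (pivots: ω,σ)
Pivot set = {ω,σ}, free = {γ}
RREF:
  r0: [   1    0    1]
  r1: [   0    1    0]
Fix exponent of γ at 1; solve each RREF row for its pivot's exponent:
  r0: exp(ω) + (1)·1 = 0 ⇒ exp(ω) = -1
  r1: exp(σ) + (0)·1 = 0 ⇒ exp(σ) = 0
Π_1 = ω^-1 · γ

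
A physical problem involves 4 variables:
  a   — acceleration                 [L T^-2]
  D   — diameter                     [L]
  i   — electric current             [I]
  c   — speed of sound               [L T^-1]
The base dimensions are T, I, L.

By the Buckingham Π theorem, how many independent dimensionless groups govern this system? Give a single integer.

1

Write exponents as rows T,I,L / cols a,D,i,c:
  T: [-2  0  0 -1]
  I: [ 0  0  1  0]
  L: [ 1  1  0  1]
Echelon form has 3 nonzero rows (pivots: a,D,i)
4 vars − rank 3 = 1 Π group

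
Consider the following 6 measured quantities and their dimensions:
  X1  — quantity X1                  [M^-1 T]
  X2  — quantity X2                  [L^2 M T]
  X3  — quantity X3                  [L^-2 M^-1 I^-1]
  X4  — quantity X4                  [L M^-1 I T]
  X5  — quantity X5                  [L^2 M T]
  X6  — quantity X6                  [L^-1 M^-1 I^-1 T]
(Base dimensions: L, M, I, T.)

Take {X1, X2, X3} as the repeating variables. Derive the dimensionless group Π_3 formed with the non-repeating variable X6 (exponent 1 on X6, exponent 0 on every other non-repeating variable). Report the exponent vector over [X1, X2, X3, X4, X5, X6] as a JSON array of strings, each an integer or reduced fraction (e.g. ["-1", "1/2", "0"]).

Dimensional matrix (L×M×I×T by X1×X2×X3×X4×X5×X6):
  L: [ 0  2 -2  1  2 -1]
  M: [-1  1 -1 -1  1 -1]
  I: [ 0  0 -1  1  0 -1]
  T: [ 1  1  0  1  1  1]
Row reduction gives pivot columns X1,X2,X3; rank = 3
Repeat: X1,X2,X3; free: X4,X5,X6
RREF:
  r0: [   1    0    0  3/2    0  1/2]
  r1: [   0    1    0 -1/2    1  1/2]
  r2: [   0    0    1   -1    0    1]
  r3: [   0    0    0    0    0    0]
Fix exponent of X6 at 1, X4 at 0, X5 at 0; solve each RREF row for its pivot's exponent:
  r0: exp(X1) + (1/2)·1 = 0 ⇒ exp(X1) = -1/2
  r1: exp(X2) + (1/2)·1 = 0 ⇒ exp(X2) = -1/2
  r2: exp(X3) + (1)·1 = 0 ⇒ exp(X3) = -1
Π_3 = X1^(-1/2) · X2^(-1/2) · X3^-1 · X6

["-1/2", "-1/2", "-1", "0", "0", "1"]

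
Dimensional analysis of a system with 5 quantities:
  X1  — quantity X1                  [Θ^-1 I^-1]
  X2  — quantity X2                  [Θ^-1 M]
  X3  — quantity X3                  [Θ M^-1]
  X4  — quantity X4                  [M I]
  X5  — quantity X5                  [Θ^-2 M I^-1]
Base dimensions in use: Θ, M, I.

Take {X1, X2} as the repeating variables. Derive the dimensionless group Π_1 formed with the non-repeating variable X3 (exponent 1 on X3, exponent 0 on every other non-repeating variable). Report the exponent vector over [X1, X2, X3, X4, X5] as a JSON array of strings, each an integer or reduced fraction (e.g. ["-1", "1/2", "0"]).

Dimensional matrix (Θ×M×I by X1×X2×X3×X4×X5):
  Θ: [-1 -1  1  0 -2]
  M: [ 0  1 -1  1  1]
  I: [-1  0  0  1 -1]
RREF → pivots at {X1,X2} ⇒ r = 2
Pivot set = {X1,X2}, free = {X3,X4,X5}
RREF:
  r0: [   1    0    0   -1    1]
  r1: [   0    1   -1    1    1]
  r2: [   0    0    0    0    0]
Fix exponent of X3 at 1, X4 at 0, X5 at 0; solve each RREF row for its pivot's exponent:
  r0: exp(X1) + (0)·1 = 0 ⇒ exp(X1) = 0
  r1: exp(X2) + (-1)·1 = 0 ⇒ exp(X2) = 1
Π_1 = X2 · X3

["0", "1", "1", "0", "0"]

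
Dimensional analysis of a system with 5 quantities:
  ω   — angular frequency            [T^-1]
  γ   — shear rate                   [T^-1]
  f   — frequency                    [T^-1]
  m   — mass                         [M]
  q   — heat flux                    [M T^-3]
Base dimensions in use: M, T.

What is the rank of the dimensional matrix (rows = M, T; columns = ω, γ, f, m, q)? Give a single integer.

2

Write exponents as rows M,T / cols ω,γ,f,m,q:
  M: [ 0  0  0  1  1]
  T: [-1 -1 -1  0 -3]
Row reduction gives pivot columns ω,m; rank = 2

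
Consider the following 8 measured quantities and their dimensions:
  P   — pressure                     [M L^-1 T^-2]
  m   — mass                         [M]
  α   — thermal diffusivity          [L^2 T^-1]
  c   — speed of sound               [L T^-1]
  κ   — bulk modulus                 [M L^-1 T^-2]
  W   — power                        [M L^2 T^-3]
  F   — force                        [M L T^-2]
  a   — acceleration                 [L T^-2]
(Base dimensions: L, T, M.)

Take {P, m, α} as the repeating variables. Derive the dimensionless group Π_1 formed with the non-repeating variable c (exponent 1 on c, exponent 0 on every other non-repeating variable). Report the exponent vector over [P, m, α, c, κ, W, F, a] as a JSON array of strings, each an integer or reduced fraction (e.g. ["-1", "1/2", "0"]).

["-1/5", "1/5", "-3/5", "1", "0", "0", "0", "0"]

Write exponents as rows L,T,M / cols P,m,α,c,κ,W,F,a:
  L: [-1  0  2  1 -1  2  1  1]
  T: [-2  0 -1 -1 -2 -3 -2 -2]
  M: [ 1  1  0  0  1  1  1  0]
RREF → pivots at {P,m,α} ⇒ r = 3
Pivot set = {P,m,α}, free = {c,κ,W,F,a}
RREF:
  r0: [   1    0    0  1/5    1  4/5  3/5  3/5]
  r1: [   0    1    0 -1/5    0  1/5  2/5 -3/5]
  r2: [   0    0    1  3/5    0  7/5  4/5  4/5]
Fix exponent of c at 1, κ at 0, W at 0, F at 0, a at 0; solve each RREF row for its pivot's exponent:
  r0: exp(P) + (1/5)·1 = 0 ⇒ exp(P) = -1/5
  r1: exp(m) + (-1/5)·1 = 0 ⇒ exp(m) = 1/5
  r2: exp(α) + (3/5)·1 = 0 ⇒ exp(α) = -3/5
Π_1 = P^(-1/5) · m^(1/5) · α^(-3/5) · c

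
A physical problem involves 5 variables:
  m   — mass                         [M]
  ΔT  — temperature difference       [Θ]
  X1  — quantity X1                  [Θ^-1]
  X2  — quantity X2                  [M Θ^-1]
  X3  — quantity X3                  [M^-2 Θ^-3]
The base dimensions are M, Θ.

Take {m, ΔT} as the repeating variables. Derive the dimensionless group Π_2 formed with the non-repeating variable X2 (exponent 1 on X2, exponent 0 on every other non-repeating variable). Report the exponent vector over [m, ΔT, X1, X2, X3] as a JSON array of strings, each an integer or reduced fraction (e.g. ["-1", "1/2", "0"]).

Exponent matrix [M,Θ] × [m,ΔT,X1,X2,X3]:
  M: [ 1  0  0  1 -2]
  Θ: [ 0  1 -1 -1 -3]
Row reduction gives pivot columns m,ΔT; rank = 2
Repeat: m,ΔT; free: X1,X2,X3
RREF:
  r0: [   1    0    0    1   -2]
  r1: [   0    1   -1   -1   -3]
Fix exponent of X2 at 1, X1 at 0, X3 at 0; solve each RREF row for its pivot's exponent:
  r0: exp(m) + (1)·1 = 0 ⇒ exp(m) = -1
  r1: exp(ΔT) + (-1)·1 = 0 ⇒ exp(ΔT) = 1
Π_2 = m^-1 · ΔT · X2

["-1", "1", "0", "1", "0"]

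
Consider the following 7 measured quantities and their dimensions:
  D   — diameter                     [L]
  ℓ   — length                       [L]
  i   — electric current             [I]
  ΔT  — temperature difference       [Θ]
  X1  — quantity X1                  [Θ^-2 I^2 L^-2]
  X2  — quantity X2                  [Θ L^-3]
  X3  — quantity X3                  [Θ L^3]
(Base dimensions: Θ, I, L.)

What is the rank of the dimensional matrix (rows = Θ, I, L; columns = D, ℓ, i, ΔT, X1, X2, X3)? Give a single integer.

3

Dimensional matrix (Θ×I×L by D×ℓ×i×ΔT×X1×X2×X3):
  Θ: [ 0  0  0  1 -2  1  1]
  I: [ 0  0  1  0  2  0  0]
  L: [ 1  1  0  0 -2 -3  3]
RREF → pivots at {D,i,ΔT} ⇒ r = 3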